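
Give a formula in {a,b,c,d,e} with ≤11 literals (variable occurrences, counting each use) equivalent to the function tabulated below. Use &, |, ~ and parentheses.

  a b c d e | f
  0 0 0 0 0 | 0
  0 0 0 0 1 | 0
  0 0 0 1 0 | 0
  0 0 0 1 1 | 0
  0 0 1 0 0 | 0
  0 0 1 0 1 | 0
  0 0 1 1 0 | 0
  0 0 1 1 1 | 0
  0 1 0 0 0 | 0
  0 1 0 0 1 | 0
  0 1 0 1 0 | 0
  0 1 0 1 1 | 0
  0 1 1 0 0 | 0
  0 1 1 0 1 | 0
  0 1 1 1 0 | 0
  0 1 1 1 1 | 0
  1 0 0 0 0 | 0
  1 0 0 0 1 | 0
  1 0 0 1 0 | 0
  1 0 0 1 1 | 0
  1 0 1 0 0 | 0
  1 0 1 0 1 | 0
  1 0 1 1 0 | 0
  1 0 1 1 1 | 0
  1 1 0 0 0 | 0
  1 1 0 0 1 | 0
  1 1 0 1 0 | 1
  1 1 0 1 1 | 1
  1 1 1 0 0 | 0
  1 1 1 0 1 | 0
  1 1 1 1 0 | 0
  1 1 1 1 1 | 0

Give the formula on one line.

((~d | a) & ((d & ~c) & (b | (~d & (e & (~d | ~b))))))

  ~d = 11001100110011001100110011001100
  (~d | a) = 11001100110011001111111111111111
  ~c = 11110000111100001111000011110000
  (d & ~c) = 00110000001100000011000000110000
  ~b = 11111111000000001111111100000000
  (~d | ~b) = 11111111110011001111111111001100
  (e & (~d | ~b)) = 01010101010001000101010101000100
  (~d & (e & (~d | ~b))) = 01000100010001000100010001000100
  (b | (~d & (e & (~d | ~b)))) = 01000100111111110100010011111111
  ((d & ~c) & (b | (~d & (e & (~d | ~b))))) = 00000000001100000000000000110000
  ((~d | a) & ((d & ~c) & (b | (~d & (e & (~d | ~b)))))) = 00000000000000000000000000110000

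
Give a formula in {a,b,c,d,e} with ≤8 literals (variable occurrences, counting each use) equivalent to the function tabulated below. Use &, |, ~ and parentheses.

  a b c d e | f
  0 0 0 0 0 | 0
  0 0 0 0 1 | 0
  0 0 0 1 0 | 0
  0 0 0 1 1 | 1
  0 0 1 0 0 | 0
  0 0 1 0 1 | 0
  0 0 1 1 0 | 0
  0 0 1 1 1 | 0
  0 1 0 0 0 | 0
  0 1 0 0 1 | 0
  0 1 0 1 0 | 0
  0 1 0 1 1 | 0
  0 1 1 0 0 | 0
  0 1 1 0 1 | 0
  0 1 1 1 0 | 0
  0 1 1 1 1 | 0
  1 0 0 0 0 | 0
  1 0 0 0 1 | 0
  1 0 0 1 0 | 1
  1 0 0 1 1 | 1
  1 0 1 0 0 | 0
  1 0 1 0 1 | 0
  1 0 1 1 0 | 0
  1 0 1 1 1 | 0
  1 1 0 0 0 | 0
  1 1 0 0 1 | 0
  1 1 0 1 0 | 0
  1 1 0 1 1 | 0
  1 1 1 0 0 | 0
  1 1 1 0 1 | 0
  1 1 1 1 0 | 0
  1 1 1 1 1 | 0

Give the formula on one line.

((a | (e | c)) & (~c & (~b & d)))

  (e | c) = 01011111010111110101111101011111
  (a | (e | c)) = 01011111010111111111111111111111
  ~c = 11110000111100001111000011110000
  ~b = 11111111000000001111111100000000
  (~b & d) = 00110011000000000011001100000000
  (~c & (~b & d)) = 00110000000000000011000000000000
  ((a | (e | c)) & (~c & (~b & d))) = 00010000000000000011000000000000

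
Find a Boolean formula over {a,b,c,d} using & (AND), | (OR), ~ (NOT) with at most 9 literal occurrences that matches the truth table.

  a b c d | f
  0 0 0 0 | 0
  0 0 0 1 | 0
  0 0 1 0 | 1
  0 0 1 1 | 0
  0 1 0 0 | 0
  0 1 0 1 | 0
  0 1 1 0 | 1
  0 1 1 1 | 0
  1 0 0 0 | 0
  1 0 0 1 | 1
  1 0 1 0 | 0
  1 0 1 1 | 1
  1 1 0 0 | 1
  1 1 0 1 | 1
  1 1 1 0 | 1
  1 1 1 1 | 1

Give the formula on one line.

(((c & ~d) & (~a & c)) | (a & (b | d)))

  ~d = 1010101010101010
  (c & ~d) = 0010001000100010
  ~a = 1111111100000000
  (~a & c) = 0011001100000000
  ((c & ~d) & (~a & c)) = 0010001000000000
  (b | d) = 0101111101011111
  (a & (b | d)) = 0000000001011111
  (((c & ~d) & (~a & c)) | (a & (b | d))) = 0010001001011111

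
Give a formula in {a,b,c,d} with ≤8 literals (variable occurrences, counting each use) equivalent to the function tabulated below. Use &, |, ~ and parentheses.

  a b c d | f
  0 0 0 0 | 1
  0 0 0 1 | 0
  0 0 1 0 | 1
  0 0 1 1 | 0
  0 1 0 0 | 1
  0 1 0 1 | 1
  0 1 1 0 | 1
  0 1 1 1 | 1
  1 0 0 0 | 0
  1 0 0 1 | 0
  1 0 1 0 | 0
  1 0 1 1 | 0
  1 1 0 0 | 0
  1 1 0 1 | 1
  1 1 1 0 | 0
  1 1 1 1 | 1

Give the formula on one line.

(((~a | d) & (~a | b)) & (b | ~d))

  ~a = 1111111100000000
  (~a | d) = 1111111101010101
  (~a | b) = 1111111100001111
  ((~a | d) & (~a | b)) = 1111111100000101
  ~d = 1010101010101010
  (b | ~d) = 1010111110101111
  (((~a | d) & (~a | b)) & (b | ~d)) = 1010111100000101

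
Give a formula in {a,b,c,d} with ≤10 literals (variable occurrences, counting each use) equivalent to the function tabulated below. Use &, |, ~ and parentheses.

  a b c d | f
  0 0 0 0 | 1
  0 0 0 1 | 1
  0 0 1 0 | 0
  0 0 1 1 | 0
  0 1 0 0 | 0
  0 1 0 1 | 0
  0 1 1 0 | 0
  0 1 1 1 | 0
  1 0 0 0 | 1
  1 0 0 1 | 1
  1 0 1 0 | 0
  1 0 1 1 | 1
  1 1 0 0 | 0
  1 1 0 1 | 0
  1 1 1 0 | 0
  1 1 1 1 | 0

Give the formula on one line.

  ~b = 1111000011110000
  ~c = 1100110011001100
  (~b & ~c) = 1100000011000000
  (d & ~b) = 0101000001010000
  ~a = 1111111100000000
  (~a & d) = 0101010100000000
  ((~a & d) | c) = 0111011100110011
  (((~a & d) | c) & a) = 0000000000110011
  ((d & ~b) & (((~a & d) | c) & a)) = 0000000000010000
  ((~b & ~c) | ((d & ~b) & (((~a & d) | c) & a))) = 1100000011010000

((~b & ~c) | ((d & ~b) & (((~a & d) | c) & a)))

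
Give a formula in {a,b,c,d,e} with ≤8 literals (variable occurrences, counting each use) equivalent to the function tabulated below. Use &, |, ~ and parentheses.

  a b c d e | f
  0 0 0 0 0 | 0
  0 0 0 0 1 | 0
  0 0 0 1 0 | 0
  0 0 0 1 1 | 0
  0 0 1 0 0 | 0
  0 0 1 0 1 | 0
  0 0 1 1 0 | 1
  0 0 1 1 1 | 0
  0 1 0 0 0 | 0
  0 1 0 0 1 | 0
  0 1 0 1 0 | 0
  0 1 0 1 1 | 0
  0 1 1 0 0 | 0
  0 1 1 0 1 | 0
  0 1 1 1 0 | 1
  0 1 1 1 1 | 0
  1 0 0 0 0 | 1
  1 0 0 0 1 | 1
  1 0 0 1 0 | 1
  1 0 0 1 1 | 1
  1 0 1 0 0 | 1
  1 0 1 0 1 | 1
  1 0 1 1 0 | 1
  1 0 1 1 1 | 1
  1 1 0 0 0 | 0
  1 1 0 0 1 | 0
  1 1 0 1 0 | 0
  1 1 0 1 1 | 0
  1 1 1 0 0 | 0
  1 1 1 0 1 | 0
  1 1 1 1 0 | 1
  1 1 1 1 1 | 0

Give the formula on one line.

((((~d | (c & ~e)) & c) & d) | (~b & a))

  ~d = 11001100110011001100110011001100
  ~e = 10101010101010101010101010101010
  (c & ~e) = 00001010000010100000101000001010
  (~d | (c & ~e)) = 11001110110011101100111011001110
  ((~d | (c & ~e)) & c) = 00001110000011100000111000001110
  (((~d | (c & ~e)) & c) & d) = 00000010000000100000001000000010
  ~b = 11111111000000001111111100000000
  (~b & a) = 00000000000000001111111100000000
  ((((~d | (c & ~e)) & c) & d) | (~b & a)) = 00000010000000101111111100000010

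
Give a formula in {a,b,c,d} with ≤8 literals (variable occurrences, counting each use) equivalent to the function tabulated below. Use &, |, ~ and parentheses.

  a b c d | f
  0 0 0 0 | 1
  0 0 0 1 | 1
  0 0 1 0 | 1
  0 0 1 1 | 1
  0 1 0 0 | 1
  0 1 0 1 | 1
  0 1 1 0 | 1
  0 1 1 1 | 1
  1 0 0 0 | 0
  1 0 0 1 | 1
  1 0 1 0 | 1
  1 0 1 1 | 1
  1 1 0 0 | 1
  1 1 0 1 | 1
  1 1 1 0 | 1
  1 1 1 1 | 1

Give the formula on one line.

  ~b = 1111000011110000
  (~b & d) = 0101000001010000
  ~a = 1111111100000000
  ((~b & d) | ~a) = 1111111101010000
  ~d = 1010101010101010
  (~d & c) = 0010001000100010
  ((~d & c) | d) = 0111011101110111
  (((~b & d) | ~a) | ((~d & c) | d)) = 1111111101110111
  ((((~b & d) | ~a) | ((~d & c) | d)) | b) = 1111111101111111

((((~b & d) | ~a) | ((~d & c) | d)) | b)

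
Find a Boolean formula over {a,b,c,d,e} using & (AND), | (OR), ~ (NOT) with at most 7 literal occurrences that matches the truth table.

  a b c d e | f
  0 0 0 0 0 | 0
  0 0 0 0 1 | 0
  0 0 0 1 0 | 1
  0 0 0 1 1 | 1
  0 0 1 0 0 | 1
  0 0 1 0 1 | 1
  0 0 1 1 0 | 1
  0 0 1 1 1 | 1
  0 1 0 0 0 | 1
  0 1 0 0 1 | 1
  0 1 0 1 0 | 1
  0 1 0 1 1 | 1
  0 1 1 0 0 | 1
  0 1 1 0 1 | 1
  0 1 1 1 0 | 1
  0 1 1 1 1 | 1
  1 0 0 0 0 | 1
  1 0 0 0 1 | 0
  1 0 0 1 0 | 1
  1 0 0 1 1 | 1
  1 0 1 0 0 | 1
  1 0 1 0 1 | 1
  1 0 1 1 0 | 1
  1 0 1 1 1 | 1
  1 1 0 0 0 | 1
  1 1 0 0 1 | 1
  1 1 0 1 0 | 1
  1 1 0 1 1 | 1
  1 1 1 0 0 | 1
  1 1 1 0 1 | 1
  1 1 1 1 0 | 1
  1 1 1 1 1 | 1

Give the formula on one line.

  (b | c) = 00001111111111110000111111111111
  ~e = 10101010101010101010101010101010
  (a & ~e) = 00000000000000001010101010101010
  ((b | c) | (a & ~e)) = 00001111111111111010111111111111
  (d | ((b | c) | (a & ~e))) = 00111111111111111011111111111111

(d | ((b | c) | (a & ~e)))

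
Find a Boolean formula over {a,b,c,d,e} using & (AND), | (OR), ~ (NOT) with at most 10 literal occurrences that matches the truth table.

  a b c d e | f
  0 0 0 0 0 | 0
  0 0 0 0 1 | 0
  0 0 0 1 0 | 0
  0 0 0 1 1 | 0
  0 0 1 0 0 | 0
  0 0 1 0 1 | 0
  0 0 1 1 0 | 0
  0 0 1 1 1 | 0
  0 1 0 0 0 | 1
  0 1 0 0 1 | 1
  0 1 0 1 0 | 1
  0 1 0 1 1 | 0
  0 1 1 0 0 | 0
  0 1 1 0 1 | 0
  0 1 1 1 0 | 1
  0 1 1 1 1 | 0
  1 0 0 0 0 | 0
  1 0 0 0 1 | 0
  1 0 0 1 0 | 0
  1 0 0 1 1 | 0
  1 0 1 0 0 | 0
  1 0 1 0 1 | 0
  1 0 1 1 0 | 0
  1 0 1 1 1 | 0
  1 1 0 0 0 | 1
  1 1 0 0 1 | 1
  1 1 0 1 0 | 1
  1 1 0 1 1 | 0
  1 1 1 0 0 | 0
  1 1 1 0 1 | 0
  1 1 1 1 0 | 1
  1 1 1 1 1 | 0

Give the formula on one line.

((((~d & e) | (~b | ~e)) & b) & (d | ~c))

  ~d = 11001100110011001100110011001100
  (~d & e) = 01000100010001000100010001000100
  ~b = 11111111000000001111111100000000
  ~e = 10101010101010101010101010101010
  (~b | ~e) = 11111111101010101111111110101010
  ((~d & e) | (~b | ~e)) = 11111111111011101111111111101110
  (((~d & e) | (~b | ~e)) & b) = 00000000111011100000000011101110
  ~c = 11110000111100001111000011110000
  (d | ~c) = 11110011111100111111001111110011
  ((((~d & e) | (~b | ~e)) & b) & (d | ~c)) = 00000000111000100000000011100010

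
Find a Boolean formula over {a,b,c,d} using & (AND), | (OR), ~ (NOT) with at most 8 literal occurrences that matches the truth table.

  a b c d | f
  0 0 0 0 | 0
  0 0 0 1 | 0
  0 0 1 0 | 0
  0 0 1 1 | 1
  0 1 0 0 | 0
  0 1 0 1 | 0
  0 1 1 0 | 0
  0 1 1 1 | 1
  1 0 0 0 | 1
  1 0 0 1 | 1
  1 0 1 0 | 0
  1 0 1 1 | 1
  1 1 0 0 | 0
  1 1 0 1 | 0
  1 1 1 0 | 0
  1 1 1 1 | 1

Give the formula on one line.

  ~b = 1111000011110000
  (~b & a) = 0000000011110000
  ((~b & a) | c) = 0011001111110011
  ~c = 1100110011001100
  (~c | d) = 1101110111011101
  (((~b & a) | c) & (~c | d)) = 0001000111010001

(((~b & a) | c) & (~c | d))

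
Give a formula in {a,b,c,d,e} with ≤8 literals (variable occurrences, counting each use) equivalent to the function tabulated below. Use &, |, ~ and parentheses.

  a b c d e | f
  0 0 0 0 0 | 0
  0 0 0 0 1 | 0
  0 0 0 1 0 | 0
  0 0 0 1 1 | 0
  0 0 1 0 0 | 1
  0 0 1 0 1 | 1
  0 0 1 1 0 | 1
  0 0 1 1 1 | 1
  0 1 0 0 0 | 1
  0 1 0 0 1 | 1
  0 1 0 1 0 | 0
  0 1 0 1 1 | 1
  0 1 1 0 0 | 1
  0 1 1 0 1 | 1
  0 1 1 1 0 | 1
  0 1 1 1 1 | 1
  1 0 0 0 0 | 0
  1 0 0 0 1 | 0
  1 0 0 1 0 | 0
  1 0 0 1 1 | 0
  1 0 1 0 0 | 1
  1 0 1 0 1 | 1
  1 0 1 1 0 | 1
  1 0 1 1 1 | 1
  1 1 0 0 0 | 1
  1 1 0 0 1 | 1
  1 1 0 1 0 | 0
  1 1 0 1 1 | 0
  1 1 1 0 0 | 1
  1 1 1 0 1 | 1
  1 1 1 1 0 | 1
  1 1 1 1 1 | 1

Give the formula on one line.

  ~a = 11111111111111110000000000000000
  (e & ~a) = 01010101010101010000000000000000
  ~c = 11110000111100001111000011110000
  (d | e) = 01110111011101110111011101110111
  (~c & (d | e)) = 01110000011100000111000001110000
  ((e & ~a) & (~c & (d | e))) = 01010000010100000000000000000000
  ~d = 11001100110011001100110011001100
  (((e & ~a) & (~c & (d | e))) | ~d) = 11011100110111001100110011001100
  (b & (((e & ~a) & (~c & (d | e))) | ~d)) = 00000000110111000000000011001100
  ((b & (((e & ~a) & (~c & (d | e))) | ~d)) | c) = 00001111110111110000111111001111

((b & (((e & ~a) & (~c & (d | e))) | ~d)) | c)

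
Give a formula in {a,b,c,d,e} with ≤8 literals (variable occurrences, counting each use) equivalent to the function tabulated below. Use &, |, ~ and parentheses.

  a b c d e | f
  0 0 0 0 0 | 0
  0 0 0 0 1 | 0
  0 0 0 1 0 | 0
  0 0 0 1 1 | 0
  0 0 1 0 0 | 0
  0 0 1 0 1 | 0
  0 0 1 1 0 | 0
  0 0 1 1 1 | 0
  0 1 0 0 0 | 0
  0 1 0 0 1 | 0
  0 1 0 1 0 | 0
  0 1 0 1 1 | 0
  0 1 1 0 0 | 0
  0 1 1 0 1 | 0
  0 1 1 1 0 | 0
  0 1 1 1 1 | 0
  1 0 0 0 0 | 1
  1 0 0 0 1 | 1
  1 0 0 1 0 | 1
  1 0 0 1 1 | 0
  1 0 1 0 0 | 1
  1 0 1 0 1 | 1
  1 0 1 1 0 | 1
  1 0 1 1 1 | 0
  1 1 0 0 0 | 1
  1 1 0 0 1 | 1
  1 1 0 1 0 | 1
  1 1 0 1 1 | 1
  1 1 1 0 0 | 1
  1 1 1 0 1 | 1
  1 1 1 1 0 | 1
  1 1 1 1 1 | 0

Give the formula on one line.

  ~c = 11110000111100001111000011110000
  (~c & b) = 00000000111100000000000011110000
  ~e = 10101010101010101010101010101010
  ~d = 11001100110011001100110011001100
  (e & ~d) = 01000100010001000100010001000100
  (~e | (e & ~d)) = 11101110111011101110111011101110
  ((~c & b) | (~e | (e & ~d))) = 11101110111111101110111011111110
  (a & ((~c & b) | (~e | (e & ~d)))) = 00000000000000001110111011111110

(a & ((~c & b) | (~e | (e & ~d))))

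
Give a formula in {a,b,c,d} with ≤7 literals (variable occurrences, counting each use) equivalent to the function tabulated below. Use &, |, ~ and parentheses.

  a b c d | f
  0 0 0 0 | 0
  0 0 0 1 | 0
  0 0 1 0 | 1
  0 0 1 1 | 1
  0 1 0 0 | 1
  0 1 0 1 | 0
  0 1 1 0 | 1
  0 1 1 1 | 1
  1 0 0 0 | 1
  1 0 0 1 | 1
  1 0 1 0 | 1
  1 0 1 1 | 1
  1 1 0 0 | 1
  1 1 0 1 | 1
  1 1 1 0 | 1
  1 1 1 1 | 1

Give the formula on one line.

((c | a) | ((b & ~d) | ((b | ~c) & c)))

  (c | a) = 0011001111111111
  ~d = 1010101010101010
  (b & ~d) = 0000101000001010
  ~c = 1100110011001100
  (b | ~c) = 1100111111001111
  ((b | ~c) & c) = 0000001100000011
  ((b & ~d) | ((b | ~c) & c)) = 0000101100001011
  ((c | a) | ((b & ~d) | ((b | ~c) & c))) = 0011101111111111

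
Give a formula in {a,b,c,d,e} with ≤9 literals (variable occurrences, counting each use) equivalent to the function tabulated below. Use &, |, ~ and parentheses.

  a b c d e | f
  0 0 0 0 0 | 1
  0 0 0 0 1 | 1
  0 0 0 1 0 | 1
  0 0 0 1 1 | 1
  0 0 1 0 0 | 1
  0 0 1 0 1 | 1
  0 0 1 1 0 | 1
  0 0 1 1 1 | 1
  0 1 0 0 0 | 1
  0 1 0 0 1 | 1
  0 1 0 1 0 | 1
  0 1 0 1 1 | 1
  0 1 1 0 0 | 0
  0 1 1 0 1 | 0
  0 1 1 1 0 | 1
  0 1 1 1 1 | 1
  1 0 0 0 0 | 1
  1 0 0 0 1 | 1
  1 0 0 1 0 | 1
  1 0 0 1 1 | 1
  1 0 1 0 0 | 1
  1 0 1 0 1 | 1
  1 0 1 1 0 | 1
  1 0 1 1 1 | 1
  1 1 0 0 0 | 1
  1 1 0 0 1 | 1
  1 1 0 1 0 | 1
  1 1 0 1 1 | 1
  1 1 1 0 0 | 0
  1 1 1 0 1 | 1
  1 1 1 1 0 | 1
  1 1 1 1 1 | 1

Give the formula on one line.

(((d | ~b) | (~d & (a & (c & e)))) | (~c | (~a & d)))

  ~b = 11111111000000001111111100000000
  (d | ~b) = 11111111001100111111111100110011
  ~d = 11001100110011001100110011001100
  (c & e) = 00000101000001010000010100000101
  (a & (c & e)) = 00000000000000000000010100000101
  (~d & (a & (c & e))) = 00000000000000000000010000000100
  ((d | ~b) | (~d & (a & (c & e)))) = 11111111001100111111111100110111
  ~c = 11110000111100001111000011110000
  ~a = 11111111111111110000000000000000
  (~a & d) = 00110011001100110000000000000000
  (~c | (~a & d)) = 11110011111100111111000011110000
  (((d | ~b) | (~d & (a & (c & e)))) | (~c | (~a & d))) = 11111111111100111111111111110111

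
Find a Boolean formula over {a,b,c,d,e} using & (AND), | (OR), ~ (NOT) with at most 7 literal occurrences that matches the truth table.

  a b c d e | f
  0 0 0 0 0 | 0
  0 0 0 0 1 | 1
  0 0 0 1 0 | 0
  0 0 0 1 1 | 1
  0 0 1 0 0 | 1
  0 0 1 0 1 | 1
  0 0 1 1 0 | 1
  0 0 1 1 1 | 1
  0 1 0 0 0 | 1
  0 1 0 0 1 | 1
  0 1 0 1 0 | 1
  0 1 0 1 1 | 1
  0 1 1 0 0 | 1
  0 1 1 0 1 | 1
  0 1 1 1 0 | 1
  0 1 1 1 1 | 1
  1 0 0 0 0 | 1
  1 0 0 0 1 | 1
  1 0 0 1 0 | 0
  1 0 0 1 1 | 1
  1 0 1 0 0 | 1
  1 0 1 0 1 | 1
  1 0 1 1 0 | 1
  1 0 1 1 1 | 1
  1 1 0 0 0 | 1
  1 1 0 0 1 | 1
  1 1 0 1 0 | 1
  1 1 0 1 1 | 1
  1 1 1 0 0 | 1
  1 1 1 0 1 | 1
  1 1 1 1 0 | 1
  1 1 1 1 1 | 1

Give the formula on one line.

(b | ((~d & a) | (e | c)))

  ~d = 11001100110011001100110011001100
  (~d & a) = 00000000000000001100110011001100
  (e | c) = 01011111010111110101111101011111
  ((~d & a) | (e | c)) = 01011111010111111101111111011111
  (b | ((~d & a) | (e | c))) = 01011111111111111101111111111111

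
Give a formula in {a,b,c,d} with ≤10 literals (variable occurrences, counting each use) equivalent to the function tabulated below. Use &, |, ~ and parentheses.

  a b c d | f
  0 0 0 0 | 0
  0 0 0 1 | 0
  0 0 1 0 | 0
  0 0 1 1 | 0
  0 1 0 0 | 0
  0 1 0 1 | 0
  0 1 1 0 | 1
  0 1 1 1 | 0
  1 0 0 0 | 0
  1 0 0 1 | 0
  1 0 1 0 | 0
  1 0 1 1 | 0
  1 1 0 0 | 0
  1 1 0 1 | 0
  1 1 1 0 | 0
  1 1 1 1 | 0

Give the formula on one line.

  (d | c) = 0111011101110111
  (a | (d | c)) = 0111011111111111
  ~d = 1010101010101010
  ((a | (d | c)) & ~d) = 0010001010101010
  (((a | (d | c)) & ~d) & b) = 0000001000001010
  ~a = 1111111100000000
  ~c = 1100110011001100
  (b | ~c) = 1100111111001111
  (~a & (b | ~c)) = 1100111100000000
  ((((a | (d | c)) & ~d) & b) & (~a & (b | ~c))) = 0000001000000000

((((a | (d | c)) & ~d) & b) & (~a & (b | ~c)))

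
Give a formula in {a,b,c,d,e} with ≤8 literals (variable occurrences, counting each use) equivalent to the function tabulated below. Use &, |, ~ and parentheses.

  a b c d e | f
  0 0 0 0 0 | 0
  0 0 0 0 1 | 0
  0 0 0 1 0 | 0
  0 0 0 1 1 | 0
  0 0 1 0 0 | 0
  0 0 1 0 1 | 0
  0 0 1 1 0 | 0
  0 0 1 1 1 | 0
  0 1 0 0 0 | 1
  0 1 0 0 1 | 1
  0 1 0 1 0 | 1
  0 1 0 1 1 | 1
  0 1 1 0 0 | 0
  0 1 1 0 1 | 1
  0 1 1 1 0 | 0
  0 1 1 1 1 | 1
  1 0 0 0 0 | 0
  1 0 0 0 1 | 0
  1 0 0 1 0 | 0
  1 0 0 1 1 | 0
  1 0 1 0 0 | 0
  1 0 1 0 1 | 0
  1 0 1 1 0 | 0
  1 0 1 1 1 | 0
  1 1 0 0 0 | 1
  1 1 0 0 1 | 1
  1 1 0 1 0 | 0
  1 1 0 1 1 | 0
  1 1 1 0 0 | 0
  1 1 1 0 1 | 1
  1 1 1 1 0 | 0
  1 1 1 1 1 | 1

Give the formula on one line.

  ~d = 11001100110011001100110011001100
  ~a = 11111111111111110000000000000000
  (~a | c) = 11111111111111110000111100001111
  (~d | (~a | c)) = 11111111111111111100111111001111
  ~c = 11110000111100001111000011110000
  (e | ~c) = 11110101111101011111010111110101
  ((e | ~c) & b) = 00000000111101010000000011110101
  ((~d | (~a | c)) & ((e | ~c) & b)) = 00000000111101010000000011000101

((~d | (~a | c)) & ((e | ~c) & b))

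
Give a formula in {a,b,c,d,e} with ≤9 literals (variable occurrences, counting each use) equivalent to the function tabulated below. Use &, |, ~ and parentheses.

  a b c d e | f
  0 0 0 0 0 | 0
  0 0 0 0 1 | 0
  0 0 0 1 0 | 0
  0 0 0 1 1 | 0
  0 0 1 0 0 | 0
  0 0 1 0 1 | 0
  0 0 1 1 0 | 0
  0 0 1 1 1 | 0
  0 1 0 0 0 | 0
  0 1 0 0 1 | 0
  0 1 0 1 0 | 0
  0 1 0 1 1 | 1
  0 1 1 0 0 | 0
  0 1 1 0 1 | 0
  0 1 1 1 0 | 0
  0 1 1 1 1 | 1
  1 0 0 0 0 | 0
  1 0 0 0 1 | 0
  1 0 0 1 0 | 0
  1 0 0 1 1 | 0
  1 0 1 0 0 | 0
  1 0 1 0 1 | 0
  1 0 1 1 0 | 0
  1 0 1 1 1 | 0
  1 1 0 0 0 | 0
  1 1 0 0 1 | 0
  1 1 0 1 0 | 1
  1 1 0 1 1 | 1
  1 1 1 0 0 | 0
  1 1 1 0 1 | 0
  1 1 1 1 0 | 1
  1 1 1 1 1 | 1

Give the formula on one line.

  ~b = 11111111000000001111111100000000
  (~b | e) = 11111111010101011111111101010101
  ((~b | e) & d) = 00110011000100010011001100010001
  (a | ((~b | e) & d)) = 00110011000100011111111111111111
  (b & (a | ((~b | e) & d))) = 00000000000100010000000011111111
  (d & (b & (a | ((~b | e) & d)))) = 00000000000100010000000000110011

(d & (b & (a | ((~b | e) & d))))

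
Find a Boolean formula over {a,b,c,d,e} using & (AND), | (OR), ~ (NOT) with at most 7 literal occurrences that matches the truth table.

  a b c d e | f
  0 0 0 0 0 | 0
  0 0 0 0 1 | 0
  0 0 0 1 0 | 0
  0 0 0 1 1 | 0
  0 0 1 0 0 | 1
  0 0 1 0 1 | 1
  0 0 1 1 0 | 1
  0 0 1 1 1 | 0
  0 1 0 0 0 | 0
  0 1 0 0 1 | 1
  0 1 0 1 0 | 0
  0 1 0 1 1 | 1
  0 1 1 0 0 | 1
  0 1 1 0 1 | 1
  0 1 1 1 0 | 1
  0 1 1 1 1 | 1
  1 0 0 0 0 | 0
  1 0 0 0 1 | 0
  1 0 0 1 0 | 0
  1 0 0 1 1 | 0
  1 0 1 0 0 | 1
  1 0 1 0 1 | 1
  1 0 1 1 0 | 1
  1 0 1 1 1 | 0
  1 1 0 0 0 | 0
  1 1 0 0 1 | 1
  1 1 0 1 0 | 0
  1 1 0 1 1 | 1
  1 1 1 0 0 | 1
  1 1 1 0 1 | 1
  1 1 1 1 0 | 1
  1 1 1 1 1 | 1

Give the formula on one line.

((c | e) & (~e | (b | (c & ~d))))

  (c | e) = 01011111010111110101111101011111
  ~e = 10101010101010101010101010101010
  ~d = 11001100110011001100110011001100
  (c & ~d) = 00001100000011000000110000001100
  (b | (c & ~d)) = 00001100111111110000110011111111
  (~e | (b | (c & ~d))) = 10101110111111111010111011111111
  ((c | e) & (~e | (b | (c & ~d)))) = 00001110010111110000111001011111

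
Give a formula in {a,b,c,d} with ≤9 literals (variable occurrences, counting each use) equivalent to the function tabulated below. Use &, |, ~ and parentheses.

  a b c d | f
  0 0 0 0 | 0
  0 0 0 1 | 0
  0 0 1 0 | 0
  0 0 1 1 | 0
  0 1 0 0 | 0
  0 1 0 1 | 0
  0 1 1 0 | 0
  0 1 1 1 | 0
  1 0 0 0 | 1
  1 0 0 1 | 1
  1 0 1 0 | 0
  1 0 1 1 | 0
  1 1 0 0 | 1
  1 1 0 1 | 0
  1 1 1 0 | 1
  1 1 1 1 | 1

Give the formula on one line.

(((b & c) | ((~d | (a & ~b)) | ~b)) & ((~c | b) & a))

  (b & c) = 0000001100000011
  ~d = 1010101010101010
  ~b = 1111000011110000
  (a & ~b) = 0000000011110000
  (~d | (a & ~b)) = 1010101011111010
  ((~d | (a & ~b)) | ~b) = 1111101011111010
  ((b & c) | ((~d | (a & ~b)) | ~b)) = 1111101111111011
  ~c = 1100110011001100
  (~c | b) = 1100111111001111
  ((~c | b) & a) = 0000000011001111
  (((b & c) | ((~d | (a & ~b)) | ~b)) & ((~c | b) & a)) = 0000000011001011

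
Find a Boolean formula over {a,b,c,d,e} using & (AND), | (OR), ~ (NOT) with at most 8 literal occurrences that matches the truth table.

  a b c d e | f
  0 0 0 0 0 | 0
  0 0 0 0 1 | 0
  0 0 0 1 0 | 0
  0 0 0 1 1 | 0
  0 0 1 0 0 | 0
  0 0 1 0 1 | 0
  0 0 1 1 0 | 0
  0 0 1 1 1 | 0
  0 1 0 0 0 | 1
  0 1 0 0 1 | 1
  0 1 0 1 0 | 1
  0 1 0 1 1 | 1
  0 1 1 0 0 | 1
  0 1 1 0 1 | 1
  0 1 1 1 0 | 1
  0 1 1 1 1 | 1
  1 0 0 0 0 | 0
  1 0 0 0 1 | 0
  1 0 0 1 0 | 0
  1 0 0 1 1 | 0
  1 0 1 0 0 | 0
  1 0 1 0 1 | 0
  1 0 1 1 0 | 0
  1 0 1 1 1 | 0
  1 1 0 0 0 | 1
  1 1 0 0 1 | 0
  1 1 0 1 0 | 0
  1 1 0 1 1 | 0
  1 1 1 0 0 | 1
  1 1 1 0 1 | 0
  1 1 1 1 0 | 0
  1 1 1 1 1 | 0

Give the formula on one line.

  ~d = 11001100110011001100110011001100
  ~a = 11111111111111110000000000000000
  (~d | ~a) = 11111111111111111100110011001100
  (b & (~d | ~a)) = 00000000111111110000000011001100
  ~e = 10101010101010101010101010101010
  (b & ~a) = 00000000111111110000000000000000
  ~c = 11110000111100001111000011110000
  (e | ~c) = 11110101111101011111010111110101
  ((b & ~a) & (e | ~c)) = 00000000111101010000000000000000
  (~e | ((b & ~a) & (e | ~c))) = 10101010111111111010101010101010
  ((b & (~d | ~a)) & (~e | ((b & ~a) & (e | ~c)))) = 00000000111111110000000010001000

((b & (~d | ~a)) & (~e | ((b & ~a) & (e | ~c))))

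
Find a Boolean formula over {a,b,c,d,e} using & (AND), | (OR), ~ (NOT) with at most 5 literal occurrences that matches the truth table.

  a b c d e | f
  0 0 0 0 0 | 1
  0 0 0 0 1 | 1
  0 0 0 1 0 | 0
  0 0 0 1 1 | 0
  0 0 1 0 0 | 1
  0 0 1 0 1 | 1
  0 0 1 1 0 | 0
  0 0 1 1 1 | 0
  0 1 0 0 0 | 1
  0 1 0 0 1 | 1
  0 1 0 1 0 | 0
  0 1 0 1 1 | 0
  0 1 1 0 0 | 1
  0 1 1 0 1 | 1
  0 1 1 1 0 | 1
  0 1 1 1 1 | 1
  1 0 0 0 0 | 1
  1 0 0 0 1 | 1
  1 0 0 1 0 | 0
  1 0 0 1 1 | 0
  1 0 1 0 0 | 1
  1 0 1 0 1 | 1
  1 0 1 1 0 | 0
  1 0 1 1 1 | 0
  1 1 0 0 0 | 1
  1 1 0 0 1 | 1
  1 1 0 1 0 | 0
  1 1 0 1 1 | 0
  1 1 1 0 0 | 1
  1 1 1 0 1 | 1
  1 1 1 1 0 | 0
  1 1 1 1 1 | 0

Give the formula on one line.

(((b & ~a) & c) | ~d)

  ~a = 11111111111111110000000000000000
  (b & ~a) = 00000000111111110000000000000000
  ((b & ~a) & c) = 00000000000011110000000000000000
  ~d = 11001100110011001100110011001100
  (((b & ~a) & c) | ~d) = 11001100110011111100110011001100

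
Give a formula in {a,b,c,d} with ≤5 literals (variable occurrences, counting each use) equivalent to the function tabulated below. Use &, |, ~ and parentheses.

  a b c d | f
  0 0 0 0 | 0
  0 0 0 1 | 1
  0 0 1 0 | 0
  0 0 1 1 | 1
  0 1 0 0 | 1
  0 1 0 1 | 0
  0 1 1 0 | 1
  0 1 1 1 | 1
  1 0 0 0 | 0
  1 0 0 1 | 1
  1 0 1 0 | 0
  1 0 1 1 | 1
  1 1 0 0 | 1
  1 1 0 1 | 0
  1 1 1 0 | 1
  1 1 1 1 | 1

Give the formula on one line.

((d | b) & (~d | (~b | c)))

  (d | b) = 0101111101011111
  ~d = 1010101010101010
  ~b = 1111000011110000
  (~b | c) = 1111001111110011
  (~d | (~b | c)) = 1111101111111011
  ((d | b) & (~d | (~b | c))) = 0101101101011011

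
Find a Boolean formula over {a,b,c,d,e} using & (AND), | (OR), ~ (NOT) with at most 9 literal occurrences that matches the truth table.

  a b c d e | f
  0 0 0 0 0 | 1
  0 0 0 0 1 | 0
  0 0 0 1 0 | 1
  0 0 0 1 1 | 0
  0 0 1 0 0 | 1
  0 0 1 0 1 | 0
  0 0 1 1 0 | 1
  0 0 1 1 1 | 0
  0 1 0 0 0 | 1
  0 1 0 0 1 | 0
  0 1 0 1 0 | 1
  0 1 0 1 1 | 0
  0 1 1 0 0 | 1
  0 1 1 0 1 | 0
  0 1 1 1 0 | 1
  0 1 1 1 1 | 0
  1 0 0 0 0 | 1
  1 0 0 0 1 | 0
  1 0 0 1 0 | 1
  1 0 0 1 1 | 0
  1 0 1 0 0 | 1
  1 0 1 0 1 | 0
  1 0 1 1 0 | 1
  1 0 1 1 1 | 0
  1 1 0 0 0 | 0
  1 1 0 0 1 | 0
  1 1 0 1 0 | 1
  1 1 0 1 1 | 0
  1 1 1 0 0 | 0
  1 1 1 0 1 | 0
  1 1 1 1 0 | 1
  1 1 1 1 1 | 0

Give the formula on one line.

(((~a | e) & (b & ~e)) | ((~b | d) & ~e))

  ~a = 11111111111111110000000000000000
  (~a | e) = 11111111111111110101010101010101
  ~e = 10101010101010101010101010101010
  (b & ~e) = 00000000101010100000000010101010
  ((~a | e) & (b & ~e)) = 00000000101010100000000000000000
  ~b = 11111111000000001111111100000000
  (~b | d) = 11111111001100111111111100110011
  ((~b | d) & ~e) = 10101010001000101010101000100010
  (((~a | e) & (b & ~e)) | ((~b | d) & ~e)) = 10101010101010101010101000100010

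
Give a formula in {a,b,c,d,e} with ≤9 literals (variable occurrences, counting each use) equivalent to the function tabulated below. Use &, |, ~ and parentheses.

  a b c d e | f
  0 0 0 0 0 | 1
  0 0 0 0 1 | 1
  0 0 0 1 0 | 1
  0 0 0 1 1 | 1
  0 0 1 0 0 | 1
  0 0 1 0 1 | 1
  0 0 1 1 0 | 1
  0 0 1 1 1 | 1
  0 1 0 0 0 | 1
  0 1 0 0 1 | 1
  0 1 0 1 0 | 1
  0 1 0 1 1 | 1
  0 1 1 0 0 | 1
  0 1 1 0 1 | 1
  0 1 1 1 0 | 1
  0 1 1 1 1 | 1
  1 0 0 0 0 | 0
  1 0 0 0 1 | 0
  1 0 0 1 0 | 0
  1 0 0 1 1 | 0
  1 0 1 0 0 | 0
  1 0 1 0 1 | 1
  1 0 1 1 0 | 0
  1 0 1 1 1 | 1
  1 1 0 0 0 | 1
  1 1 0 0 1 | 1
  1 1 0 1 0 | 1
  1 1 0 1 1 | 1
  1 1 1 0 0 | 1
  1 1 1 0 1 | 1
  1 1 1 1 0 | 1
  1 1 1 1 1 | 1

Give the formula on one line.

  (c & e) = 00000101000001010000010100000101
  ~b = 11111111000000001111111100000000
  (a | ~b) = 11111111000000001111111111111111
  (c | (a | ~b)) = 11111111000011111111111111111111
  (b & (c | (a | ~b))) = 00000000000011110000000011111111
  (e & (b & (c | (a | ~b)))) = 00000000000001010000000001010101
  ((c & e) | (e & (b & (c | (a | ~b))))) = 00000101000001010000010101010101
  ~a = 11111111111111110000000000000000
  (b | ~a) = 11111111111111110000000011111111
  (((c & e) | (e & (b & (c | (a | ~b))))) | (b | ~a)) = 11111111111111110000010111111111

(((c & e) | (e & (b & (c | (a | ~b))))) | (b | ~a))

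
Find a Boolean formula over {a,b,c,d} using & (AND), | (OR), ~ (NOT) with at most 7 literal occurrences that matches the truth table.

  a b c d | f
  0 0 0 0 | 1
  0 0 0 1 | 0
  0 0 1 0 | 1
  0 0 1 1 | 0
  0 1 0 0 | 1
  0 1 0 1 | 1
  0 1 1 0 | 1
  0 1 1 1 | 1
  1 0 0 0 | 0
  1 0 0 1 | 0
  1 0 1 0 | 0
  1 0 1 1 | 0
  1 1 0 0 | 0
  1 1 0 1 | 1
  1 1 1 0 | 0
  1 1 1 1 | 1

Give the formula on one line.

  ~d = 1010101010101010
  (b | ~d) = 1010111110101111
  ~a = 1111111100000000
  (~a | d) = 1111111101010101
  ((b | ~d) & (~a | d)) = 1010111100000101

((b | ~d) & (~a | d))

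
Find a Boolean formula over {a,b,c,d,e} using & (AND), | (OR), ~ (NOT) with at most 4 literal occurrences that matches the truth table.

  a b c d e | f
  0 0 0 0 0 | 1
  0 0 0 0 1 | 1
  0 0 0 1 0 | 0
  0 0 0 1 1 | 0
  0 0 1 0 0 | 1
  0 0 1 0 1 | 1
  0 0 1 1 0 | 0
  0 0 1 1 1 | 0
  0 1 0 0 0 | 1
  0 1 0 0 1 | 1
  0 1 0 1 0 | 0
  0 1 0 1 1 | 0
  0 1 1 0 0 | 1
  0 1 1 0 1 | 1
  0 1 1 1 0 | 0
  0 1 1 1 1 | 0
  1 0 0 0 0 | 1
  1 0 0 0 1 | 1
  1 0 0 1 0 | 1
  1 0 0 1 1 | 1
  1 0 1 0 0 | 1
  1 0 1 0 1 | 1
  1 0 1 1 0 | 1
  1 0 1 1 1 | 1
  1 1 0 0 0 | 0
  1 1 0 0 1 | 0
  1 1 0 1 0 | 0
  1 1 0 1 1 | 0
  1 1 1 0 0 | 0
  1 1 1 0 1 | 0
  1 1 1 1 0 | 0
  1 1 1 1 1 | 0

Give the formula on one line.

  ~a = 11111111111111110000000000000000
  ~d = 11001100110011001100110011001100
  (~a & ~d) = 11001100110011000000000000000000
  ~b = 11111111000000001111111100000000
  (~b & a) = 00000000000000001111111100000000
  ((~a & ~d) | (~b & a)) = 11001100110011001111111100000000

((~a & ~d) | (~b & a))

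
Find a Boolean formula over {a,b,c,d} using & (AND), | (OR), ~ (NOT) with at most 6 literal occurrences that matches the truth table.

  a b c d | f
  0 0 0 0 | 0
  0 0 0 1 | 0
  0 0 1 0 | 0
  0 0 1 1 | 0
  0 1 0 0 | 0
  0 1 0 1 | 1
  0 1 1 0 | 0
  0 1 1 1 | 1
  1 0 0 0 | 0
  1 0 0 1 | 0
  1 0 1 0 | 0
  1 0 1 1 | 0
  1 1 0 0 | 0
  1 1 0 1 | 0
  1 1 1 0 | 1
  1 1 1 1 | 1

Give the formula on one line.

  (a | d) = 0101010111111111
  (b & (a | d)) = 0000010100001111
  ~a = 1111111100000000
  (~a | c) = 1111111100110011
  ((b & (a | d)) & (~a | c)) = 0000010100000011

((b & (a | d)) & (~a | c))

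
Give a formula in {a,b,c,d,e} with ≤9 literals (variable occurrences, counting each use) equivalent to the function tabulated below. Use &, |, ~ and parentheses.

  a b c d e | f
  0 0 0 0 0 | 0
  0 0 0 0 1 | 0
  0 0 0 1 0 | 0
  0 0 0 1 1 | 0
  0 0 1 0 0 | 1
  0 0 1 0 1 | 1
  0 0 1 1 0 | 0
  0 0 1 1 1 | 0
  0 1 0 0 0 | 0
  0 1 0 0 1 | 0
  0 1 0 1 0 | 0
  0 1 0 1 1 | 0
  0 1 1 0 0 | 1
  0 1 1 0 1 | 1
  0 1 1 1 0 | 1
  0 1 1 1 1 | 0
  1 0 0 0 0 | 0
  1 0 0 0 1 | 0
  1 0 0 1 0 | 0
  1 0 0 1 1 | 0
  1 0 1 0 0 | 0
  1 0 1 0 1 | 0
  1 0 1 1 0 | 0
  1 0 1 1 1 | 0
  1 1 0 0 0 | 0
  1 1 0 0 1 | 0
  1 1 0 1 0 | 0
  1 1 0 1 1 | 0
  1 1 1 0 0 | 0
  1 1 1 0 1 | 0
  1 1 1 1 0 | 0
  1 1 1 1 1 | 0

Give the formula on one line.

  ~a = 11111111111111110000000000000000
  (e & d) = 00010001000100010001000100010001
  (~a | (e & d)) = 11111111111111110001000100010001
  ~e = 10101010101010101010101010101010
  (~e & b) = 00000000101010100000000010101010
  ~d = 11001100110011001100110011001100
  ((~e & b) | ~d) = 11001100111011101100110011101110
  ~b = 11111111000000001111111100000000
  (~b | ~a) = 11111111111111111111111100000000
  ((~b | ~a) & c) = 00001111000011110000111100000000
  (((~e & b) | ~d) & ((~b | ~a) & c)) = 00001100000011100000110000000000
  ((~a | (e & d)) & (((~e & b) | ~d) & ((~b | ~a) & c))) = 00001100000011100000000000000000

((~a | (e & d)) & (((~e & b) | ~d) & ((~b | ~a) & c)))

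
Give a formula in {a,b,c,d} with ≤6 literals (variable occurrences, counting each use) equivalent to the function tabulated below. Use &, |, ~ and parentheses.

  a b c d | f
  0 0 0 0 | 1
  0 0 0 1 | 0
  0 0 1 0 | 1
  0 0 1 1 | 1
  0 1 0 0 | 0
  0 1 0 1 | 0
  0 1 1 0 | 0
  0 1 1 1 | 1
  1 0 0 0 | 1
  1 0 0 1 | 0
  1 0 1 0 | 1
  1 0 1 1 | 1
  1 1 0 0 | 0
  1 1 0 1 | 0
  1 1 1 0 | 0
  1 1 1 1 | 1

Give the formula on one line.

  ~d = 1010101010101010
  ~b = 1111000011110000
  (~d & ~b) = 1010000010100000
  ~c = 1100110011001100
  (~c & a) = 0000000011001100
  ((~c & a) | d) = 0101010111011101
  (c & ((~c & a) | d)) = 0001000100010001
  ((~d & ~b) | (c & ((~c & a) | d))) = 1011000110110001

((~d & ~b) | (c & ((~c & a) | d)))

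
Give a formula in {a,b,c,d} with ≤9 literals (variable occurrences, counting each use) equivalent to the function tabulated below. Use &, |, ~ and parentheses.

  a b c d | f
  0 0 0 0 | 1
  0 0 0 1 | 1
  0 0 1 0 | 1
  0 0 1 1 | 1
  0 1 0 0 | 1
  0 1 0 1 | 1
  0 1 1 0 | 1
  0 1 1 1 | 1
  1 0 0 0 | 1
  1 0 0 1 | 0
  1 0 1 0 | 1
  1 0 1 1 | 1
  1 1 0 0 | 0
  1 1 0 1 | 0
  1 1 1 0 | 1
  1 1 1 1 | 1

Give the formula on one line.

  ~b = 1111000011110000
  ~d = 1010101010101010
  (~d | c) = 1011101110111011
  (~b & (~d | c)) = 1011000010110000
  ~a = 1111111100000000
  ((~b & (~d | c)) | ~a) = 1111111110110000
  ~c = 1100110011001100
  (a | ~c) = 1100110011111111
  ((a | ~c) | b) = 1100111111111111
  (((~b & (~d | c)) | ~a) & ((a | ~c) | b)) = 1100111110110000
  (c | (((~b & (~d | c)) | ~a) & ((a | ~c) | b))) = 1111111110110011

(c | (((~b & (~d | c)) | ~a) & ((a | ~c) | b)))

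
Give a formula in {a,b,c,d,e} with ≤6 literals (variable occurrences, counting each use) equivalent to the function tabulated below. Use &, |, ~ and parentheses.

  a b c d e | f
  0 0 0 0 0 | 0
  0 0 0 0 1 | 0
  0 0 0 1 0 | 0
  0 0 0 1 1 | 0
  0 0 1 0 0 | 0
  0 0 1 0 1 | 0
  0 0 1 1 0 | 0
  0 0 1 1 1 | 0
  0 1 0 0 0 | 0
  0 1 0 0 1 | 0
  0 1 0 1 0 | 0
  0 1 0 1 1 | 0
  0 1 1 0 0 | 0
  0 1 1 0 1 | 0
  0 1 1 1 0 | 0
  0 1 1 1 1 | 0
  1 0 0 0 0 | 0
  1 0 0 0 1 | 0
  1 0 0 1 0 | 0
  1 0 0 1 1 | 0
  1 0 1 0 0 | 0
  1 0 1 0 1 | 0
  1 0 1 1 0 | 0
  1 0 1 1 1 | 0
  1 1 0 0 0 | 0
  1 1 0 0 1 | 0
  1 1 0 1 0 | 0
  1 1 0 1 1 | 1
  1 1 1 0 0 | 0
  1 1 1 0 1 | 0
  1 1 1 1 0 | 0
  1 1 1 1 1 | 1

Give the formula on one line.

((d & (b & a)) & e)

  (b & a) = 00000000000000000000000011111111
  (d & (b & a)) = 00000000000000000000000000110011
  ((d & (b & a)) & e) = 00000000000000000000000000010001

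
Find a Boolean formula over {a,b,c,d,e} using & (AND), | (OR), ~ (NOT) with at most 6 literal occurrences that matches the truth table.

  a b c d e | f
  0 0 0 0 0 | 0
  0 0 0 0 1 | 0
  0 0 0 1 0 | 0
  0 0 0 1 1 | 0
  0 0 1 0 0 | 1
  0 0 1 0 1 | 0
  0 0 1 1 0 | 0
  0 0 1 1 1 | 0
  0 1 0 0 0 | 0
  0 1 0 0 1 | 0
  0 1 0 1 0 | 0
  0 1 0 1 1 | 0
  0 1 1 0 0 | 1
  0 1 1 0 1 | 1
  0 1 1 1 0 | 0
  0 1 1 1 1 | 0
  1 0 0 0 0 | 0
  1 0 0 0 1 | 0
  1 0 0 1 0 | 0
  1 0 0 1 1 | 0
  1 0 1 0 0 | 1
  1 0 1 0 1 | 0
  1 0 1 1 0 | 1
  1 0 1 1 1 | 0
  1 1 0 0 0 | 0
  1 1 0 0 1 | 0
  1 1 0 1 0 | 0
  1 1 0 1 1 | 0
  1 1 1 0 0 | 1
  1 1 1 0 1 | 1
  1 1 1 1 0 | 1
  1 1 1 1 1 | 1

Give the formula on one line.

(((~e | b) & c) & (~d | a))

  ~e = 10101010101010101010101010101010
  (~e | b) = 10101010111111111010101011111111
  ((~e | b) & c) = 00001010000011110000101000001111
  ~d = 11001100110011001100110011001100
  (~d | a) = 11001100110011001111111111111111
  (((~e | b) & c) & (~d | a)) = 00001000000011000000101000001111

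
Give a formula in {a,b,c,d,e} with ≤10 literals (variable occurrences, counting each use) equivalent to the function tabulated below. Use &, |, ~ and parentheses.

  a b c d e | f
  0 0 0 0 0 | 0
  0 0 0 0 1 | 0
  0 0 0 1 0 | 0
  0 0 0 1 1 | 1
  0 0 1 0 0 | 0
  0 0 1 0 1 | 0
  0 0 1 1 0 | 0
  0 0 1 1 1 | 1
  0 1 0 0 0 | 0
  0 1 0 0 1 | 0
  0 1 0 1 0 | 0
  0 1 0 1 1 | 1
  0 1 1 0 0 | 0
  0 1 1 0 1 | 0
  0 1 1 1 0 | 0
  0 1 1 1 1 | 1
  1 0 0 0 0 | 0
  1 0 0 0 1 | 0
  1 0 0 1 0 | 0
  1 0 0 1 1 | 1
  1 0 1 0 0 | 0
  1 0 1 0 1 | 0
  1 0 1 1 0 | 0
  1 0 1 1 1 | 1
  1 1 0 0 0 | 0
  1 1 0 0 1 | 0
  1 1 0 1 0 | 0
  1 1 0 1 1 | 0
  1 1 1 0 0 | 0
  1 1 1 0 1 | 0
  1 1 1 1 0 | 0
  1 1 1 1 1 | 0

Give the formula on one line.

((d & e) & (e & ((b & ~d) | (~a | ~b))))

  (d & e) = 00010001000100010001000100010001
  ~d = 11001100110011001100110011001100
  (b & ~d) = 00000000110011000000000011001100
  ~a = 11111111111111110000000000000000
  ~b = 11111111000000001111111100000000
  (~a | ~b) = 11111111111111111111111100000000
  ((b & ~d) | (~a | ~b)) = 11111111111111111111111111001100
  (e & ((b & ~d) | (~a | ~b))) = 01010101010101010101010101000100
  ((d & e) & (e & ((b & ~d) | (~a | ~b)))) = 00010001000100010001000100000000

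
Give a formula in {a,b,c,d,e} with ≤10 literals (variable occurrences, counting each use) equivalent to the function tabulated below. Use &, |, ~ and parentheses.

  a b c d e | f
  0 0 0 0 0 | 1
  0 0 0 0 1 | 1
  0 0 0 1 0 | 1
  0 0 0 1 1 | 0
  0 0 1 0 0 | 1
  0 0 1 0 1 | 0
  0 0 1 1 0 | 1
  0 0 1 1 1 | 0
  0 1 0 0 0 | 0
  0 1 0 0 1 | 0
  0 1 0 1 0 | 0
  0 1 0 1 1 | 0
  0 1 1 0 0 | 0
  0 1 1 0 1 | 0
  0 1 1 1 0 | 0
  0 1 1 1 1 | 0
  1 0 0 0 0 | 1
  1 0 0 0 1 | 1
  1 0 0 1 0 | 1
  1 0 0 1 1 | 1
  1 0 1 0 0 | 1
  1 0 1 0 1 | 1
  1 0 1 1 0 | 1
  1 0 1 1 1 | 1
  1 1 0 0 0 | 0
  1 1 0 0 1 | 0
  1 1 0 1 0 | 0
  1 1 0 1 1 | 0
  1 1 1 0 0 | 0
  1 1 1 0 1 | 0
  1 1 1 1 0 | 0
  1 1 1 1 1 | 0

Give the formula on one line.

(~b & ((~a & (~c & (c | ~d))) | (a | ~e)))

  ~b = 11111111000000001111111100000000
  ~a = 11111111111111110000000000000000
  ~c = 11110000111100001111000011110000
  ~d = 11001100110011001100110011001100
  (c | ~d) = 11001111110011111100111111001111
  (~c & (c | ~d)) = 11000000110000001100000011000000
  (~a & (~c & (c | ~d))) = 11000000110000000000000000000000
  ~e = 10101010101010101010101010101010
  (a | ~e) = 10101010101010101111111111111111
  ((~a & (~c & (c | ~d))) | (a | ~e)) = 11101010111010101111111111111111
  (~b & ((~a & (~c & (c | ~d))) | (a | ~e))) = 11101010000000001111111100000000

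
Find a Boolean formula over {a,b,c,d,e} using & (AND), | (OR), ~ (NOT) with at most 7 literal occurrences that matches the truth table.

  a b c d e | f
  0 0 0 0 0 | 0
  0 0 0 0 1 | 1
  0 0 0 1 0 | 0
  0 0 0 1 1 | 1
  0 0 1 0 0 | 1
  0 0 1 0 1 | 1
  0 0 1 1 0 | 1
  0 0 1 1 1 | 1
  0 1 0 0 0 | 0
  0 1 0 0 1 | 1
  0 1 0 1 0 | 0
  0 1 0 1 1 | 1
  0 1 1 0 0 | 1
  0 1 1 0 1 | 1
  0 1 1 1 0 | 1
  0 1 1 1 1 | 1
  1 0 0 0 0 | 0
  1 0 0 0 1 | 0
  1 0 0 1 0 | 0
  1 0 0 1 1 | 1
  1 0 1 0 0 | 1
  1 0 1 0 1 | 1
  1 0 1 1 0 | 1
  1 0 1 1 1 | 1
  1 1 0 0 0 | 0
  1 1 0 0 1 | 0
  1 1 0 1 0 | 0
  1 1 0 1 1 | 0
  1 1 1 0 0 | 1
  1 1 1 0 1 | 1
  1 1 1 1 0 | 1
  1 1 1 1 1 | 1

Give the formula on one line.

(c | (((~a | ~e) | ((~b | ~a) & d)) & e))

  ~a = 11111111111111110000000000000000
  ~e = 10101010101010101010101010101010
  (~a | ~e) = 11111111111111111010101010101010
  ~b = 11111111000000001111111100000000
  (~b | ~a) = 11111111111111111111111100000000
  ((~b | ~a) & d) = 00110011001100110011001100000000
  ((~a | ~e) | ((~b | ~a) & d)) = 11111111111111111011101110101010
  (((~a | ~e) | ((~b | ~a) & d)) & e) = 01010101010101010001000100000000
  (c | (((~a | ~e) | ((~b | ~a) & d)) & e)) = 01011111010111110001111100001111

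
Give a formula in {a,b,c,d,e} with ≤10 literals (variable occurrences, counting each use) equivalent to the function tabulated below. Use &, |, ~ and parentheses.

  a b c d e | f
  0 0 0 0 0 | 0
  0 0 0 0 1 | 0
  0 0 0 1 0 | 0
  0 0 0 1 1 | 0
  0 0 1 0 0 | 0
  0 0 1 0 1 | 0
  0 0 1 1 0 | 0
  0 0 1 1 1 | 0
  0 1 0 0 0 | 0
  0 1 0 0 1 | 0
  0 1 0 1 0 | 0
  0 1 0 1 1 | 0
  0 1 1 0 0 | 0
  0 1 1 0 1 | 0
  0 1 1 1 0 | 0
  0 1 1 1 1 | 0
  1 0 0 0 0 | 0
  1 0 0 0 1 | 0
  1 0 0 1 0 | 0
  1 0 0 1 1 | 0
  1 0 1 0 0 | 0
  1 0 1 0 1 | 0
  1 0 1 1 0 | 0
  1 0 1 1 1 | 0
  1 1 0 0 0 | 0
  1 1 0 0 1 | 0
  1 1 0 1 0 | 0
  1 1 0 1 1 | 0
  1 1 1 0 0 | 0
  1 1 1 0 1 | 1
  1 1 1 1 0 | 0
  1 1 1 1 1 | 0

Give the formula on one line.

(((b & (~d & ~c)) | e) & ((b & (~d & c)) & a))

  ~d = 11001100110011001100110011001100
  ~c = 11110000111100001111000011110000
  (~d & ~c) = 11000000110000001100000011000000
  (b & (~d & ~c)) = 00000000110000000000000011000000
  ((b & (~d & ~c)) | e) = 01010101110101010101010111010101
  (~d & c) = 00001100000011000000110000001100
  (b & (~d & c)) = 00000000000011000000000000001100
  ((b & (~d & c)) & a) = 00000000000000000000000000001100
  (((b & (~d & ~c)) | e) & ((b & (~d & c)) & a)) = 00000000000000000000000000000100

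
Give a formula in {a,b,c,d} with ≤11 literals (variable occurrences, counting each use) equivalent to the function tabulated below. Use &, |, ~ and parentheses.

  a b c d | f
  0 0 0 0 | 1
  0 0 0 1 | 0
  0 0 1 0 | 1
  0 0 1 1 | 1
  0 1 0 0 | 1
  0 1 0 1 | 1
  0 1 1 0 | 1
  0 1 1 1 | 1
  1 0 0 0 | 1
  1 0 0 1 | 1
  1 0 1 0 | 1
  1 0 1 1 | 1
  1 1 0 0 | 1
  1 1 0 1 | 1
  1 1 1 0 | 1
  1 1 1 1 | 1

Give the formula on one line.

  ~a = 1111111100000000
  (c & ~a) = 0011001100000000
  ~d = 1010101010101010
  ((c & ~a) & ~d) = 0010001000000000
  (((c & ~a) & ~d) | a) = 0010001011111111
  (d & (((c & ~a) & ~d) | a)) = 0000000001010101
  (c | (d & (((c & ~a) & ~d) | a))) = 0011001101110111
  ~b = 1111000011110000
  (~d & ~b) = 1010000010100000
  (b | (~d & ~b)) = 1010111110101111
  ((c | (d & (((c & ~a) & ~d) | a))) | (b | (~d & ~b))) = 1011111111111111

((c | (d & (((c & ~a) & ~d) | a))) | (b | (~d & ~b)))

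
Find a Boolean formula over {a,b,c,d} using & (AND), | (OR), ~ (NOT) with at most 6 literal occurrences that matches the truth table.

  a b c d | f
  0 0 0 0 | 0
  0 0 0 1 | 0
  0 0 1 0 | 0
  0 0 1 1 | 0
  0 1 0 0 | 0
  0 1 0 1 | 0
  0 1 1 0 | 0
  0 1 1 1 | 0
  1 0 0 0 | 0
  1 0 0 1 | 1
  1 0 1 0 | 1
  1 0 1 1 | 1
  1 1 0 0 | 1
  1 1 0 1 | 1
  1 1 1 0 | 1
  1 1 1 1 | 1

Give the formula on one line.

  (d | c) = 0111011101110111
  ((d | c) | b) = 0111111101111111
  (((d | c) | b) & a) = 0000000001111111

(((d | c) | b) & a)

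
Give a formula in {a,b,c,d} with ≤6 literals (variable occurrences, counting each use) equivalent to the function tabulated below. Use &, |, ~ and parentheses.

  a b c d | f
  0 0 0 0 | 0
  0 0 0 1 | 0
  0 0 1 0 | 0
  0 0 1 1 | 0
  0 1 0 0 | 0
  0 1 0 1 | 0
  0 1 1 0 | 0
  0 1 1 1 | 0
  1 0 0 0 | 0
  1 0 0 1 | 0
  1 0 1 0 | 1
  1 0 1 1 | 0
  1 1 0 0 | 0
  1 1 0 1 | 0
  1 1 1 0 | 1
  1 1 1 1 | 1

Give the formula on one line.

((b | (~d & c)) & (a & c))

  ~d = 1010101010101010
  (~d & c) = 0010001000100010
  (b | (~d & c)) = 0010111100101111
  (a & c) = 0000000000110011
  ((b | (~d & c)) & (a & c)) = 0000000000100011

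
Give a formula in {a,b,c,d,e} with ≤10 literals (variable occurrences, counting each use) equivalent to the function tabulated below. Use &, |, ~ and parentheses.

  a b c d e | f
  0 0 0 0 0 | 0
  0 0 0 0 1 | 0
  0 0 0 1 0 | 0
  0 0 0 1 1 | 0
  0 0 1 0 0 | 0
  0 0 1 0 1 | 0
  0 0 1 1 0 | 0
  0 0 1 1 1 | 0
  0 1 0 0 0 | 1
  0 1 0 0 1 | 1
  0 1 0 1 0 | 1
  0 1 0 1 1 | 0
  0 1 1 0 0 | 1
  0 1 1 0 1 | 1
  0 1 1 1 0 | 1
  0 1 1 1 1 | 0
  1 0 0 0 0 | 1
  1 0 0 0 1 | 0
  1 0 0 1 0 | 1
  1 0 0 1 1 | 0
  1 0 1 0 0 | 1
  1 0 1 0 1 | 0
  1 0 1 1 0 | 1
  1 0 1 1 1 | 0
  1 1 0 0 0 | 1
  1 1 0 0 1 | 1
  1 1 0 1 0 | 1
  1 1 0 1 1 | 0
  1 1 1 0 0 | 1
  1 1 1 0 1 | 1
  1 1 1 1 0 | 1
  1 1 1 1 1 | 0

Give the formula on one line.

((~e | (~d & b)) & (((~a | ~c) & b) | a))

  ~e = 10101010101010101010101010101010
  ~d = 11001100110011001100110011001100
  (~d & b) = 00000000110011000000000011001100
  (~e | (~d & b)) = 10101010111011101010101011101110
  ~a = 11111111111111110000000000000000
  ~c = 11110000111100001111000011110000
  (~a | ~c) = 11111111111111111111000011110000
  ((~a | ~c) & b) = 00000000111111110000000011110000
  (((~a | ~c) & b) | a) = 00000000111111111111111111111111
  ((~e | (~d & b)) & (((~a | ~c) & b) | a)) = 00000000111011101010101011101110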